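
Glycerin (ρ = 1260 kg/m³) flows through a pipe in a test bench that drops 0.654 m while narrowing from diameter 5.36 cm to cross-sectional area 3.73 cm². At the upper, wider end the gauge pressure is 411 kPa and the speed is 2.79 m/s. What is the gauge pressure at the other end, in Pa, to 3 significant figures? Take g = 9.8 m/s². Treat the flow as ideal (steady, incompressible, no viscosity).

P₂ ≈ 245000 Pa

The volume flow rate is constant, so v₂ = (A₁/A₂)v₁ = (22.6/3.73)·2.79 = 16.9 m/s.
Bernoulli: P₁ + ½ρv₁² + ρg h₁ = P₂ + ½ρv₂² + ρg h₂, so P₂ = P₁ + ½ρ(v₁² − v₂²) − ρg(h₂ − h₁).
P₂ = 411000 + ½·1260·(2.79² − 16.9²) − 1260·9.8·(−0.654) = 411000 + (-175000) − (-8080) = 245000 Pa.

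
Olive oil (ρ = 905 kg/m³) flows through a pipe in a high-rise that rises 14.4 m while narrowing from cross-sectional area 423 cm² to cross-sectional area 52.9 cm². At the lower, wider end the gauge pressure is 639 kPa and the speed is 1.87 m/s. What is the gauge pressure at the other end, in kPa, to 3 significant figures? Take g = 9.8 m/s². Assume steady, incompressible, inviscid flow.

By continuity, v₂ = v₁·A₁/A₂ = 1.87·(423/52.9) = 15.0 m/s.
Bernoulli: P₁ + ½ρv₁² + ρg h₁ = P₂ + ½ρv₂² + ρg h₂, so P₂ = P₁ + ½ρ(v₁² − v₂²) − ρg(h₂ − h₁).
P₂ = 639000 + ½·905·(1.87² − 15.0²) − 905·9.8·(+14.4) = 639000 + (-99600) − (128000) = 412000 Pa.

P₂ = 412 kPa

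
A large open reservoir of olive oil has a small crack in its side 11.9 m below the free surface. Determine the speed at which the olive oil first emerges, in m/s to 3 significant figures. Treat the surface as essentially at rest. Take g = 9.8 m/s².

v = 15.3 m/s

With the surface at rest and both surface and jet at atmospheric pressure, Bernoulli gives ρg h = ½ρv², so v = √(2gh) = √(2·9.8·11.9) = 15.3 m/s.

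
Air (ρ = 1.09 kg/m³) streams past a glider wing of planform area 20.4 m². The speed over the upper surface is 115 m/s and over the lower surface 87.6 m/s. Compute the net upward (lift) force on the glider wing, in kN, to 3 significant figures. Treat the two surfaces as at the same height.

With equal heights on the two surfaces, Bernoulli gives P_lower − P_upper = ½ρ(v_upper² − v_lower²).
ΔP = ½·1.09·(115² − 87.6²) = 3030 Pa.
Lift = ΔP · A = 3030 × 20.4 = 61700 N.

F = 61.7 kN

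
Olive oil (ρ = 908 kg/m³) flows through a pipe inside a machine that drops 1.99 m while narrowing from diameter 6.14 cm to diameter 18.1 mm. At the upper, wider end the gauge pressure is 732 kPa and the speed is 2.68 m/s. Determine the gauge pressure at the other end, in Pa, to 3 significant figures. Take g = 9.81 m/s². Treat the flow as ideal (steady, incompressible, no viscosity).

Mass conservation (A₁v₁ = A₂v₂) gives v₂ = 2.68 × 29.6/2.57 = 30.8 m/s.
Applying Bernoulli between the two ends and solving for P₂: P₂ = P₁ + ½ρ(v₁² − v₂²) − ρgΔh.
P₂ = 732000 + ½·908·(2.68² − 30.8²) − 908·9.81·(−1.99) = 732000 + (-429000) − (-17700) = 321000 Pa.

P₂ ≈ 321000 Pa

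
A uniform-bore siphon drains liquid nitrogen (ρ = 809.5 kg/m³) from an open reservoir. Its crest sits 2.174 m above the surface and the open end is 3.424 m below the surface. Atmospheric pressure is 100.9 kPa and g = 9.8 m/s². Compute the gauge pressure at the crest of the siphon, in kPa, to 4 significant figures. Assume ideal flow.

P_gauge = -44.41 kPa

The outlet speed comes from Torricelli: v = √(2g·3.424) = 8.192 m/s.
With constant cross-section the crest speed equals v; applying Bernoulli from the surface up to the crest, P_top = P_atm − ½ρv² − ρg·h_top.
P_top = 100900 − ½·809.5·8.192² − 809.5·9.8·2.174 = 56490 Pa. So P_gauge = P_top − P_atm = -44410 Pa.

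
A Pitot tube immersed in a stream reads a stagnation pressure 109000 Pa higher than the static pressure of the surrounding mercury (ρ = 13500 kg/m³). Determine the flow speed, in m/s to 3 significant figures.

At the stagnation point the flow is brought to rest, so Bernoulli gives P_stag − P_static = ½ρv².
v = √(2ΔP/ρ) = √(2·109000/13500) = 4.02 m/s.

v ≈ 4.02 m/s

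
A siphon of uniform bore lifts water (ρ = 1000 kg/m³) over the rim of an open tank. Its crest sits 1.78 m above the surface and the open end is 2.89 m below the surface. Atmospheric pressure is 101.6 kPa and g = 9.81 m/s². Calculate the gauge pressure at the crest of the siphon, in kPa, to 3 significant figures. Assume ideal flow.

Bernoulli surface→outlet gives ½v² = g·h_out, so v = √(2·9.81·2.89) = 7.53 m/s.
Continuity keeps v the same throughout the tube; from surface to crest, P_atm + 0 = P_top + ½ρv² + ρg·h_top.
P_top = 101600 − ½·1000·7.53² − 1000·9.81·1.78 = 55800 Pa. So P_gauge = P_top − P_atm = -45800 Pa.

P_gauge ≈ -45.8 kPa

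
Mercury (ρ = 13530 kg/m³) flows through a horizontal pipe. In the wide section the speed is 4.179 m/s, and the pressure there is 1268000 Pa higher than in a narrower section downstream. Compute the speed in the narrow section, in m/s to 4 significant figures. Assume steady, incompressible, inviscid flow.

Horizontal Bernoulli: P₁ + ½ρv₁² = P₂ + ½ρv₂², so v₂² = v₁² + 2(P₁ − P₂)/ρ.
v₂ = √(4.179² + 2·1268000/13530) = √(17.46 + 187.4) = 14.31 m/s.

14.31 m/s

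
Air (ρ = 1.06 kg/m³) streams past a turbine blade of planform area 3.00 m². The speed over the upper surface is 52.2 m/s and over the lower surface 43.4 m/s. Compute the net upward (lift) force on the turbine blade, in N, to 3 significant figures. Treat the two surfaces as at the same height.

With equal heights on the two surfaces, Bernoulli gives P_lower − P_upper = ½ρ(v_upper² − v_lower²).
ΔP = ½·1.06·(52.2² − 43.4²) = 446 Pa.
Lift = ΔP · A = 446 × 3.00 = 1340 N.

1340 N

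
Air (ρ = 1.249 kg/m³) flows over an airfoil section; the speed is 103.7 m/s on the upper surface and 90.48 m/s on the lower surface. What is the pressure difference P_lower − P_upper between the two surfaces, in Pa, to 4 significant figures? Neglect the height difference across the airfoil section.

The pressure is lower where the speed is higher: ΔP = ½ρ(v_up² − v_low²).
ΔP = ½·1.249·(103.7² − 90.48²) = 1603 Pa.

ΔP ≈ 1603 Pa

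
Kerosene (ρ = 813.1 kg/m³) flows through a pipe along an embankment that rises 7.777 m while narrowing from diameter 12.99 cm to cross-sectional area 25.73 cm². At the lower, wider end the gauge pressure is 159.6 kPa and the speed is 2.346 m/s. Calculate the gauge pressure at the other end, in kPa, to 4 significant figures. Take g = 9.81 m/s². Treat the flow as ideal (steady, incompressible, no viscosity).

The volume flow rate is constant, so v₂ = (A₁/A₂)v₁ = (132.5/25.73)·2.346 = 12.08 m/s.
Energy conservation along the streamline gives P₂ = P₁ − ½ρ(v₂² − v₁²) − ρg(h₂ − h₁).
P₂ = 159600 + ½·813.1·(2.346² − 12.08²) − 813.1·9.81·(+7.777) = 159600 + (-57120) − (62030) = 40440 Pa.

P₂ ≈ 40.44 kPa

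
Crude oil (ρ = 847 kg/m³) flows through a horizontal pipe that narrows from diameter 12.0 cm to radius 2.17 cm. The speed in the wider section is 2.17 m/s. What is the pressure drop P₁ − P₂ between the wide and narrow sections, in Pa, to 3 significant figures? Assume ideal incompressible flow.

ΔP = 115000 Pa

Mass conservation (A₁v₁ = A₂v₂) gives v₂ = 2.17 × 113/14.8 = 16.6 m/s.
Along the horizontal streamline, P + ½ρv² is constant.
P₁ − P₂ = ½·847·(16.6² − 2.17²) = ½·847·271 = 115000 Pa.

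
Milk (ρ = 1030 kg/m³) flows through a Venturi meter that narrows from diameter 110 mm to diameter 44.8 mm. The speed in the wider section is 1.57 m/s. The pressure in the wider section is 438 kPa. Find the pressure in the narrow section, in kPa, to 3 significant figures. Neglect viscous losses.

Mass conservation (A₁v₁ = A₂v₂) gives v₂ = 1.57 × 95.0/15.8 = 9.47 m/s.
With no height change, Bernoulli's equation is P₁ + ½ρv₁² = P₂ + ½ρv₂².
P₂ = P₁ − ½ρ(v₂² − v₁²) = 438000 − ½·1030·(9.47² − 1.57²) = 438000 − 44900 = 393000 Pa.

P₂ ≈ 393 kPa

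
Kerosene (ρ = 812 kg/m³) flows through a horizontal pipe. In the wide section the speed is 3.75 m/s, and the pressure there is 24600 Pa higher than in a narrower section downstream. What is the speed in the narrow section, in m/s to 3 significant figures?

With h₁ = h₂, rearranging Bernoulli gives v₂ = √(v₁² + 2ΔP/ρ).
v₂ = √(3.75² + 2·24600/812) = √(14.1 + 60.6) = 8.64 m/s.

8.64 m/s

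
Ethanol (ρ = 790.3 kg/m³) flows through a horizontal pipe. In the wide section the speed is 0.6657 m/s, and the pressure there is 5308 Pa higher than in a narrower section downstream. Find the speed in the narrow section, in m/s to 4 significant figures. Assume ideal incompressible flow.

Along the level pipe P + ½ρv² is conserved, hence v₂² = v₁² + 2(P₁ − P₂)/ρ.
v₂ = √(0.6657² + 2·5308/790.3) = √(0.4432 + 13.43) = 3.725 m/s.

v₂ ≈ 3.725 m/s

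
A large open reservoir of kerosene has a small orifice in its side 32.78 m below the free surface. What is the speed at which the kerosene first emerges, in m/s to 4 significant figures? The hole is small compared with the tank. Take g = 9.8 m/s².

v ≈ 25.35 m/s

Torricelli's result v = √(2gh) gives v = √(2·9.8·32.78) = 25.35 m/s.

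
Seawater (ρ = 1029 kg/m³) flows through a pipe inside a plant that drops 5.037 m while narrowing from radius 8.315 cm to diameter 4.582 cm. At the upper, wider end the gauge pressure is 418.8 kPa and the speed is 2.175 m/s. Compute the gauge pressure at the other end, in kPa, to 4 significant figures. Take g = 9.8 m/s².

P₂ = 49.70 kPa

The volume flow rate is constant, so v₂ = (A₁/A₂)v₁ = (217.2/16.49)·2.175 = 28.65 m/s.
Bernoulli: P₁ + ½ρv₁² + ρg h₁ = P₂ + ½ρv₂² + ρg h₂, so P₂ = P₁ + ½ρ(v₁² − v₂²) − ρg(h₂ − h₁).
P₂ = 418800 + ½·1029·(2.175² − 28.65²) − 1029·9.8·(−5.037) = 418800 + (-419900) − (-50790) = 49700 Pa.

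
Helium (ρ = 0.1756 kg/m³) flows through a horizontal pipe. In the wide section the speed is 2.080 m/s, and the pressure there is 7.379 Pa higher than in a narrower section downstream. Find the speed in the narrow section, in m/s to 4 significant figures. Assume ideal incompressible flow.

v₂ ≈ 9.401 m/s

With h₁ = h₂, rearranging Bernoulli gives v₂ = √(v₁² + 2ΔP/ρ).
v₂ = √(2.080² + 2·7.379/0.1756) = √(4.326 + 84.04) = 9.401 m/s.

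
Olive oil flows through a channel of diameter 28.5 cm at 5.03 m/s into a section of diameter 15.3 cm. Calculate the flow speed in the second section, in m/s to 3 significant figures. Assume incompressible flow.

Continuity gives A₁v₁ = A₂v₂, so v₂ = (638 cm²)/(184 cm²) × 5.03 m/s = 17.5 m/s.

17.5 m/s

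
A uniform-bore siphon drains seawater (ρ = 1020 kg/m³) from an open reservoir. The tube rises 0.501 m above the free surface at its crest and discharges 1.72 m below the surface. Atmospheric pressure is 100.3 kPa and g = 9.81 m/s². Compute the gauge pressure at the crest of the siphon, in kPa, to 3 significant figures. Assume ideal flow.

P_gauge = -22.2 kPa

The outlet speed comes from Torricelli: v = √(2g·1.72) = 5.81 m/s.
Continuity keeps v the same throughout the tube; from surface to crest, P_atm + 0 = P_top + ½ρv² + ρg·h_top.
P_top = 100300 − ½·1020·5.81² − 1020·9.81·0.501 = 78100 Pa. So P_gauge = P_top − P_atm = -22200 Pa.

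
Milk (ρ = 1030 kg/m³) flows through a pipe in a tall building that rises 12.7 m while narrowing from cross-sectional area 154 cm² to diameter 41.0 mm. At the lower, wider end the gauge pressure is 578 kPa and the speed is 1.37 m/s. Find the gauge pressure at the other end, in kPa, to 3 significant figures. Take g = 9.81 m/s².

319 kPa

Continuity gives A₁v₁ = A₂v₂, so v₂ = (154 cm²)/(13.2 cm²) × 1.37 m/s = 16.0 m/s.
Bernoulli: P₁ + ½ρv₁² + ρg h₁ = P₂ + ½ρv₂² + ρg h₂, so P₂ = P₁ + ½ρ(v₁² − v₂²) − ρg(h₂ − h₁).
P₂ = 578000 + ½·1030·(1.37² − 16.0²) − 1030·9.81·(+12.7) = 578000 + (-131000) − (128000) = 319000 Pa.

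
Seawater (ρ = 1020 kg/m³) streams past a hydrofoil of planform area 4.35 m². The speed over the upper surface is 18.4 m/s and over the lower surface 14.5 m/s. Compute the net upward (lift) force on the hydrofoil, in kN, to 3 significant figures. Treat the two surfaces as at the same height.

F = 285 kN

The faster flow above has the lower pressure; Bernoulli (same height) gives ΔP = ½ρ(v_up² − v_low²).
ΔP = ½·1020·(18.4² − 14.5²) = 65400 Pa.
Lift = ΔP · A = 65400 × 4.35 = 285000 N.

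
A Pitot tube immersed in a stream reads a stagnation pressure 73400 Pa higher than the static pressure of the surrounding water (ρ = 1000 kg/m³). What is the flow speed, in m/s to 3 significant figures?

v ≈ 12.1 m/s

The dynamic pressure equals the rise in static pressure at the stagnation point: ΔP = ½ρv².
v = √(2ΔP/ρ) = √(2·73400/1000) = 12.1 m/s.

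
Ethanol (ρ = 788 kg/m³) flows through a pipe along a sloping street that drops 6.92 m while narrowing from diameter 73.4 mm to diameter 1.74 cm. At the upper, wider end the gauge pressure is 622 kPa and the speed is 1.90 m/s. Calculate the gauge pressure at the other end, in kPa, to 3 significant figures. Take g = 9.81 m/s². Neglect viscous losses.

The volume flow rate is constant, so v₂ = (A₁/A₂)v₁ = (42.3/2.38)·1.90 = 33.8 m/s.
Energy conservation along the streamline gives P₂ = P₁ − ½ρ(v₂² − v₁²) − ρg(h₂ − h₁).
P₂ = 622000 + ½·788·(1.90² − 33.8²) − 788·9.81·(−6.92) = 622000 + (-449000) − (-53500) = 227000 Pa.

P₂ = 227 kPa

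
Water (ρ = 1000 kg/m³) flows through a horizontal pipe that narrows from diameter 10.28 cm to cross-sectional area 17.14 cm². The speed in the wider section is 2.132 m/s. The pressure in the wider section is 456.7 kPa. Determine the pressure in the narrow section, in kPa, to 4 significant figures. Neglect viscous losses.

P₂ ≈ 405.7 kPa

Mass conservation (A₁v₁ = A₂v₂) gives v₂ = 2.132 × 83.00/17.14 = 10.32 m/s.
The pipe is horizontal, so Bernoulli reduces to P₁ + ½ρv₁² = P₂ + ½ρv₂².
P₂ = P₁ − ½ρ(v₂² − v₁²) = 456700 − ½·1000·(10.32² − 2.132²) = 456700 − 51020 = 405700 Pa.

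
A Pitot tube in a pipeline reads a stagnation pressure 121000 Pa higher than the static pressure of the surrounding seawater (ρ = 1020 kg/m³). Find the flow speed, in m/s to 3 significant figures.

At the stagnation point the flow is brought to rest, so Bernoulli gives P_stag − P_static = ½ρv².
v = √(2ΔP/ρ) = √(2·121000/1020) = 15.4 m/s.

15.4 m/s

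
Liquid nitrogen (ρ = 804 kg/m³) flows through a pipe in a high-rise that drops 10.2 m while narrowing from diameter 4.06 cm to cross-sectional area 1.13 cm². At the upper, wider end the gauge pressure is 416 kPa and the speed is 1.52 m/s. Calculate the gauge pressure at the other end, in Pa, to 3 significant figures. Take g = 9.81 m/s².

P₂ ≈ 375000 Pa

The volume flow rate is constant, so v₂ = (A₁/A₂)v₁ = (12.9/1.13)·1.52 = 17.4 m/s.
Applying Bernoulli between the two ends and solving for P₂: P₂ = P₁ + ½ρ(v₁² − v₂²) − ρgΔh.
P₂ = 416000 + ½·804·(1.52² − 17.4²) − 804·9.81·(−10.2) = 416000 + (-121000) − (-80400) = 375000 Pa.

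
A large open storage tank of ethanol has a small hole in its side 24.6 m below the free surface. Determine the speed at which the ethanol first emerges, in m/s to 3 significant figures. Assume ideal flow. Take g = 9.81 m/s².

Torricelli's result v = √(2gh) gives v = √(2·9.81·24.6) = 22.0 m/s.

v ≈ 22.0 m/s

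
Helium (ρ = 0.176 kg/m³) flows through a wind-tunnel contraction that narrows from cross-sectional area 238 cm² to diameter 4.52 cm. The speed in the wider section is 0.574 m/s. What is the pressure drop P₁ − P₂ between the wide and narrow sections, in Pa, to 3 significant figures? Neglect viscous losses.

The volume flow rate is constant, so v₂ = (A₁/A₂)v₁ = (238/16.0)·0.574 = 8.51 m/s.
The pipe is horizontal, so Bernoulli reduces to P₁ + ½ρv₁² = P₂ + ½ρv₂².
P₁ − P₂ = ½·0.176·(8.51² − 0.574²) = ½·0.176·72.2 = 6.35 Pa.

ΔP = 6.35 Pa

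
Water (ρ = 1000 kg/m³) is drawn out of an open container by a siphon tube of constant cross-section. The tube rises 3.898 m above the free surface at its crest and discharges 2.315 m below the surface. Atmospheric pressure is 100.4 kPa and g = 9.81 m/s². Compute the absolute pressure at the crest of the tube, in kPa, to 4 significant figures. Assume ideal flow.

The outlet speed comes from Torricelli: v = √(2g·2.315) = 6.739 m/s.
Continuity keeps v the same throughout the tube; from surface to crest, P_atm + 0 = P_top + ½ρv² + ρg·h_top.
P_top = 100400 − ½·1000·6.739² − 1000·9.81·3.898 = 39450 Pa.

39.45 kPa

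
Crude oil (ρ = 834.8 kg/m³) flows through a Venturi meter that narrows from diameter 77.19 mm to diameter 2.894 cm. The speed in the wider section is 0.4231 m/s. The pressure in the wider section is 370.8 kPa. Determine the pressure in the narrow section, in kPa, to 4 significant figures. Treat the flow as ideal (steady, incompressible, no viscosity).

By continuity, v₂ = v₁·A₁/A₂ = 0.4231·(46.80/6.578) = 3.010 m/s.
The pipe is horizontal, so Bernoulli reduces to P₁ + ½ρv₁² = P₂ + ½ρv₂².
P₂ = P₁ − ½ρ(v₂² − v₁²) = 370800 − ½·834.8·(3.010² − 0.4231²) = 370800 − 3707 = 367100 Pa.

P₂ ≈ 367.1 kPa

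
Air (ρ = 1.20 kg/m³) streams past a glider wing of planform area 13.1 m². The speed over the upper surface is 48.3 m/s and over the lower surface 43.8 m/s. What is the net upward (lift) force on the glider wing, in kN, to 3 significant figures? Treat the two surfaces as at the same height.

From P + ½ρv² = const at equal height, P_low − P_up = ½ρ(v_up² − v_low²).
ΔP = ½·1.20·(48.3² − 43.8²) = 249 Pa.
Lift = ΔP · A = 249 × 13.1 = 3260 N.

3.26 kN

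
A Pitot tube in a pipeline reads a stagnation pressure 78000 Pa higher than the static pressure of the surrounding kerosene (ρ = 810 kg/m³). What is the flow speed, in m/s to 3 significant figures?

At the stagnation point the flow is brought to rest, so Bernoulli gives P_stag − P_static = ½ρv².
v = √(2ΔP/ρ) = √(2·78000/810) = 13.9 m/s.

v ≈ 13.9 m/s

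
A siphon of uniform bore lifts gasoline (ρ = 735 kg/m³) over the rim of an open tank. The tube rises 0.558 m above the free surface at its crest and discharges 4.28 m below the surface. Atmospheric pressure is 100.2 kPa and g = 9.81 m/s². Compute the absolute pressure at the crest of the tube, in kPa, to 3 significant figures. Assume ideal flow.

From the surface to the outlet (both open to atmosphere, surface at rest): v = √(2g·h_out) = √(2·9.81·4.28) = 9.16 m/s.
Continuity keeps v the same throughout the tube; from surface to crest, P_atm + 0 = P_top + ½ρv² + ρg·h_top.
P_top = 100200 − ½·735·9.16² − 735·9.81·0.558 = 65300 Pa.

65.3 kPa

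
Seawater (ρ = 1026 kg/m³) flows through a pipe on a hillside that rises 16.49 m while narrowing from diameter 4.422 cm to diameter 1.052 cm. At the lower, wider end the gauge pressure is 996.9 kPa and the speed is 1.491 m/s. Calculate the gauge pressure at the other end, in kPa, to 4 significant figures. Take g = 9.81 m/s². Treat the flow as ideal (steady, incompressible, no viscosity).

Mass conservation (A₁v₁ = A₂v₂) gives v₂ = 1.491 × 15.36/0.8692 = 26.34 m/s.
Applying Bernoulli between the two ends and solving for P₂: P₂ = P₁ + ½ρ(v₁² − v₂²) − ρgΔh.
P₂ = 996900 + ½·1026·(1.491² − 26.34²) − 1026·9.81·(+16.49) = 996900 + (-354900) − (166000) = 476000 Pa.

P₂ = 476.0 kPa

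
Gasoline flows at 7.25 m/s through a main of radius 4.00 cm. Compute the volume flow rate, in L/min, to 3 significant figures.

Q ≈ 2190 L/min

Q = A·v = 0.00503 m² × 7.25 m/s = 0.0364 m³/s.
Converting: 0.0364 m³/s × 60000 = 2190 L/min.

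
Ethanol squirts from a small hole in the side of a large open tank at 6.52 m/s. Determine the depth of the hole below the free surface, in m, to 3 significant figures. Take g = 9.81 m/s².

h = 2.17 m

Torricelli: v = √(2gh), so h = v²/(2g).
h = 6.52²/(2·9.81) = 42.5/19.62 = 2.17 m.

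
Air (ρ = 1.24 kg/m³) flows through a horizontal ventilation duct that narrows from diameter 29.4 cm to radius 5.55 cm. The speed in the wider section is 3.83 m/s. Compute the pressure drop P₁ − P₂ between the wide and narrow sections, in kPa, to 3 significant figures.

Continuity gives A₁v₁ = A₂v₂, so v₂ = (679 cm²)/(96.8 cm²) × 3.83 m/s = 26.9 m/s.
Along the horizontal streamline, P + ½ρv² is constant.
P₁ − P₂ = ½·1.24·(26.9² − 3.83²) = ½·1.24·707 = 439 Pa.

ΔP ≈ 0.439 kPa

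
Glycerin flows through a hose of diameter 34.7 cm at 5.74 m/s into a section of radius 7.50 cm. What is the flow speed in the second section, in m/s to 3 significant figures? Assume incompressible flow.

Mass conservation (A₁v₁ = A₂v₂) gives v₂ = 5.74 × 946/177 = 30.7 m/s.

v₂ ≈ 30.7 m/s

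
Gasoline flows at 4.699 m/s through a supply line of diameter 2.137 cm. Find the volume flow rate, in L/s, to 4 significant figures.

Q ≈ 1.685 L/s

Q = A·v = 0.0003587 m² × 4.699 m/s = 0.001685 m³/s.
Converting: 0.001685 m³/s × 1000 = 1.685 L/s.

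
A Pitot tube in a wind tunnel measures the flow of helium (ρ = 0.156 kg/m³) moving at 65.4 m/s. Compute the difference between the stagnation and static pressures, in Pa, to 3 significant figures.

Bernoulli between the free stream and the stagnation point: ½ρv² = P_stag − P_static.
ΔP = ½·0.156·65.4² = 334 Pa.

ΔP ≈ 334 Pa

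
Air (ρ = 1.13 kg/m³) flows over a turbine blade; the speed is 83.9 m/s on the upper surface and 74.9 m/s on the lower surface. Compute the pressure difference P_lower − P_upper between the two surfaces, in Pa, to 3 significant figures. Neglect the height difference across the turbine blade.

ΔP ≈ 807 Pa

With negligible Δh, P + ½ρv² is constant, so P_low − P_up = ½ρ(v_up² − v_low²).
ΔP = ½·1.13·(83.9² − 74.9²) = 807 Pa.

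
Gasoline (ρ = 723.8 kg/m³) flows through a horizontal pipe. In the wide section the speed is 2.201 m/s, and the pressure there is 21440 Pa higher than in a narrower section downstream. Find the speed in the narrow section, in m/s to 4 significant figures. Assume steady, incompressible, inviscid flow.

With h₁ = h₂, rearranging Bernoulli gives v₂ = √(v₁² + 2ΔP/ρ).
v₂ = √(2.201² + 2·21440/723.8) = √(4.844 + 59.24) = 8.005 m/s.

v₂ ≈ 8.005 m/s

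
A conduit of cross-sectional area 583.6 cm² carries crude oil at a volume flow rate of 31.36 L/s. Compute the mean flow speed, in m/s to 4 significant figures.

Q = 31.36 L/s = 0.03136 m³/s.
v = Q/A = 0.03136 / 0.05836 = 0.5374 m/s.

v ≈ 0.5374 m/s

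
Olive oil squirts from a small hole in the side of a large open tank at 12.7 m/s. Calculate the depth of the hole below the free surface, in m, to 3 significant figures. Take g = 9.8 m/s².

For a small hole in a large open tank, ½v² = gh, giving h = v²/(2g).
h = 12.7²/(2·9.8) = 161/19.60 = 8.23 m.

h ≈ 8.23 m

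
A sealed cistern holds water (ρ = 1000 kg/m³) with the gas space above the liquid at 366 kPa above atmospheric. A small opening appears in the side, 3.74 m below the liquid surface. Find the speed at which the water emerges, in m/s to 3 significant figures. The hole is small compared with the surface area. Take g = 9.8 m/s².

v = 28.4 m/s

Take point 1 at the surface (v₁ ≈ 0) and point 2 at the hole (at atmospheric pressure). Bernoulli: P₁ + ρg h = P_atm + ½ρv₂².
With P₁ − P_atm = 366000 Pa, v₂ = √(2gh + 2ΔP/ρ) = √(2·9.8·3.74 + 2·366000/1000) = 28.4 m/s.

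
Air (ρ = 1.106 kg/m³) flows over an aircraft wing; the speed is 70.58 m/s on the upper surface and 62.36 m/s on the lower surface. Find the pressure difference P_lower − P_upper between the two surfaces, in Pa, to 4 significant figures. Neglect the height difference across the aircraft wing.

ΔP ≈ 604.3 Pa

With negligible Δh, P + ½ρv² is constant, so P_low − P_up = ½ρ(v_up² − v_low²).
ΔP = ½·1.106·(70.58² − 62.36²) = 604.3 Pa.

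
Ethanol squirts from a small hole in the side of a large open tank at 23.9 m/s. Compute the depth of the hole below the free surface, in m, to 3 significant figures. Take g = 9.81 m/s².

h = 29.1 m

For a small hole in a large open tank, ½v² = gh, giving h = v²/(2g).
h = 23.9²/(2·9.81) = 571/19.62 = 29.1 m.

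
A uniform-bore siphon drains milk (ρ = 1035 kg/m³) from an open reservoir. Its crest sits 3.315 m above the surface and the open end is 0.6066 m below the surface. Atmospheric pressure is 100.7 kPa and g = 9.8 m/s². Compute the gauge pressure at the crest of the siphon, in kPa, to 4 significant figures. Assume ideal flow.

P_gauge ≈ -39.78 kPa

The outlet speed comes from Torricelli: v = √(2g·0.6066) = 3.448 m/s.
Continuity keeps v the same throughout the tube; from surface to crest, P_atm + 0 = P_top + ½ρv² + ρg·h_top.
P_top = 100700 − ½·1035·3.448² − 1035·9.8·3.315 = 60920 Pa. So P_gauge = P_top − P_atm = -39780 Pa.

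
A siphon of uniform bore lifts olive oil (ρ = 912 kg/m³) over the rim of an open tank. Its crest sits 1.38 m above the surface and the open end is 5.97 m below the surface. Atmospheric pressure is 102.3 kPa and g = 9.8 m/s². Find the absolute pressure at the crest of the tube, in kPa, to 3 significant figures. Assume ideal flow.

From the surface to the outlet (both open to atmosphere, surface at rest): v = √(2g·h_out) = √(2·9.8·5.97) = 10.8 m/s.
With constant cross-section the crest speed equals v; applying Bernoulli from the surface up to the crest, P_top = P_atm − ½ρv² − ρg·h_top.
P_top = 102300 − ½·912·10.8² − 912·9.8·1.38 = 36600 Pa.

P_top = 36.6 kPa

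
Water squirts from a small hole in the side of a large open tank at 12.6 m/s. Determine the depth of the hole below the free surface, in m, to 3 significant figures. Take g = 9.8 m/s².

Inverting v = √(2gh) gives h = v² / 2g.
h = 12.6²/(2·9.8) = 159/19.60 = 8.10 m.

8.10 m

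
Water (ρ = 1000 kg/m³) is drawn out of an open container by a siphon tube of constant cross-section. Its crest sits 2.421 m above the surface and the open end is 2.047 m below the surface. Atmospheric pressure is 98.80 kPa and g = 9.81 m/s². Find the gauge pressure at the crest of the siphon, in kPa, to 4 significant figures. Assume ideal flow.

Bernoulli surface→outlet gives ½v² = g·h_out, so v = √(2·9.81·2.047) = 6.337 m/s.
The bore is uniform, so the speed at the crest is the same v. Bernoulli surface→crest: P_atm = P_top + ½ρv² + ρg·h_top.
P_top = 98800 − ½·1000·6.337² − 1000·9.81·2.421 = 54970 Pa. So P_gauge = P_top − P_atm = -43830 Pa.

-43.83 kPa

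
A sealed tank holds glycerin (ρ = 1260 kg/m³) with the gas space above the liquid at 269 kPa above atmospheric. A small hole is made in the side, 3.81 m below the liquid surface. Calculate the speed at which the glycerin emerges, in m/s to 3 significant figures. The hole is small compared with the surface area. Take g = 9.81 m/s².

v ≈ 22.4 m/s

Take point 1 at the surface (v₁ ≈ 0) and point 2 at the hole (at atmospheric pressure). Bernoulli: P₁ + ρg h = P_atm + ½ρv₂².
With P₁ − P_atm = 269000 Pa, v₂ = √(2gh + 2ΔP/ρ) = √(2·9.81·3.81 + 2·269000/1260) = 22.4 m/s.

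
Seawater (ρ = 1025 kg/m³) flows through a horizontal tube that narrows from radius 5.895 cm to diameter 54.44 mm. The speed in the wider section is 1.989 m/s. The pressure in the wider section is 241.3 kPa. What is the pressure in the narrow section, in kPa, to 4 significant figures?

P₂ ≈ 198.7 kPa

The volume flow rate is constant, so v₂ = (A₁/A₂)v₁ = (109.2/23.28)·1.989 = 9.329 m/s.
Bernoulli (h₁ = h₂): P₁ − P₂ = ½ρ(v₂² − v₁²).
P₂ = P₁ − ½ρ(v₂² − v₁²) = 241300 − ½·1025·(9.329² − 1.989²) = 241300 − 42570 = 198700 Pa.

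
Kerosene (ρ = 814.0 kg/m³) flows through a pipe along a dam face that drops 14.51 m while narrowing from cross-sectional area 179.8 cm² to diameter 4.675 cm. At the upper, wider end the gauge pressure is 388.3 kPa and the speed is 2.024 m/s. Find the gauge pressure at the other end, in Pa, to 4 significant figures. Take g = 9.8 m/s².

Continuity gives A₁v₁ = A₂v₂, so v₂ = (179.8 cm²)/(17.17 cm²) × 2.024 m/s = 21.20 m/s.
Bernoulli: P₁ + ½ρv₁² + ρg h₁ = P₂ + ½ρv₂² + ρg h₂, so P₂ = P₁ + ½ρ(v₁² − v₂²) − ρg(h₂ − h₁).
P₂ = 388300 + ½·814.0·(2.024² − 21.20²) − 814.0·9.8·(−14.51) = 388300 + (-181300) − (-115700) = 322800 Pa.

322800 Pa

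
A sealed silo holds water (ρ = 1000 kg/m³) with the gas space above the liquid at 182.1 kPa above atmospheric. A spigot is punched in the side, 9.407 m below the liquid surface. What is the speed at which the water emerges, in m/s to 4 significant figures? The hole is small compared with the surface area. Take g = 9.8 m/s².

Take point 1 at the surface (v₁ ≈ 0) and point 2 at the hole (at atmospheric pressure). Bernoulli: P₁ + ρg h = P_atm + ½ρv₂².
With P₁ − P_atm = 182100 Pa, v₂ = √(2gh + 2ΔP/ρ) = √(2·9.8·9.407 + 2·182100/1000) = 23.42 m/s.

23.42 m/s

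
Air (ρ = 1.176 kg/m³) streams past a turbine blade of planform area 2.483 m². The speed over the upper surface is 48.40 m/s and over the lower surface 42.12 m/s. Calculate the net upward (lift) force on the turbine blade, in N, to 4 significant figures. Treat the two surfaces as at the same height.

F ≈ 830.0 N

The faster flow above has the lower pressure; Bernoulli (same height) gives ΔP = ½ρ(v_up² − v_low²).
ΔP = ½·1.176·(48.40² − 42.12²) = 334.3 Pa.
Lift = ΔP · A = 334.3 × 2.483 = 830.0 N.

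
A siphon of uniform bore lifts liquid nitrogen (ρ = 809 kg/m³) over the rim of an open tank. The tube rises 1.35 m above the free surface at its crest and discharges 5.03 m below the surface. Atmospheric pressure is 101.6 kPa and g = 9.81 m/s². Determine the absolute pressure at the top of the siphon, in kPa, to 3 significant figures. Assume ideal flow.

From the surface to the outlet (both open to atmosphere, surface at rest): v = √(2g·h_out) = √(2·9.81·5.03) = 9.93 m/s.
Continuity keeps v the same throughout the tube; from surface to crest, P_atm + 0 = P_top + ½ρv² + ρg·h_top.
P_top = 101600 − ½·809·9.93² − 809·9.81·1.35 = 51000 Pa.

P_top ≈ 51.0 kPa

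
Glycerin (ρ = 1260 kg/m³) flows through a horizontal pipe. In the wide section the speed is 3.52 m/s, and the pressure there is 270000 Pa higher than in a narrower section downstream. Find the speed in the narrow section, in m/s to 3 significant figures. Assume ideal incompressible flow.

v₂ ≈ 21.0 m/s

Horizontal Bernoulli: P₁ + ½ρv₁² = P₂ + ½ρv₂², so v₂² = v₁² + 2(P₁ − P₂)/ρ.
v₂ = √(3.52² + 2·270000/1260) = √(12.4 + 429) = 21.0 m/s.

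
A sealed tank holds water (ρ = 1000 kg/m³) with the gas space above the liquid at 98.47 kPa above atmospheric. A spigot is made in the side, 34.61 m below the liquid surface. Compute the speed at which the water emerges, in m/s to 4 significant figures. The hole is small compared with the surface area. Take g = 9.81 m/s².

v ≈ 29.60 m/s

Take point 1 at the surface (v₁ ≈ 0) and point 2 at the hole (at atmospheric pressure). Bernoulli: P₁ + ρg h = P_atm + ½ρv₂².
With P₁ − P_atm = 98470 Pa, v₂ = √(2gh + 2ΔP/ρ) = √(2·9.81·34.61 + 2·98470/1000) = 29.60 m/s.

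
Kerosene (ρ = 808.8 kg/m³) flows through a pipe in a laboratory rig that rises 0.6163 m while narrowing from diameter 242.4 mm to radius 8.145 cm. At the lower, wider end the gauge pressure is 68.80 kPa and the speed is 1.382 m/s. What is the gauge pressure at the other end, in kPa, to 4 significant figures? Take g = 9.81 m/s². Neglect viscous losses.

P₂ ≈ 60.90 kPa

Mass conservation (A₁v₁ = A₂v₂) gives v₂ = 1.382 × 461.5/208.4 = 3.060 m/s.
Energy conservation along the streamline gives P₂ = P₁ − ½ρ(v₂² − v₁²) − ρg(h₂ − h₁).
P₂ = 68800 + ½·808.8·(1.382² − 3.060²) − 808.8·9.81·(+0.6163) = 68800 + (-3014) − (4890) = 60900 Pa.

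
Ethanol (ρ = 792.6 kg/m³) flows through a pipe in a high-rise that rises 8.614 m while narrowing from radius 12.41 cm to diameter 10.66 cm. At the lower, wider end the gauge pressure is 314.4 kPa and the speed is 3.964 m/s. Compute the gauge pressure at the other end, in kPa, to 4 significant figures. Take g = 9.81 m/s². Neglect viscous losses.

P₂ ≈ 70.64 kPa

The volume flow rate is constant, so v₂ = (A₁/A₂)v₁ = (483.8/89.25)·3.964 = 21.49 m/s.
Energy conservation along the streamline gives P₂ = P₁ − ½ρ(v₂² − v₁²) − ρg(h₂ − h₁).
P₂ = 314400 + ½·792.6·(3.964² − 21.49²) − 792.6·9.81·(+8.614) = 314400 + (-176800) − (66980) = 70640 Pa.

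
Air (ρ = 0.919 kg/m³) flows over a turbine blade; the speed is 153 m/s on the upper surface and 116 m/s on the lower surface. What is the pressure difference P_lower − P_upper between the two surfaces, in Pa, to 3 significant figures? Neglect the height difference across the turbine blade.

Bernoulli (same height): P_lower − P_upper = ½ρ(v_upper² − v_lower²).
ΔP = ½·0.919·(153² − 116²) = 4570 Pa.

ΔP = 4570 Pa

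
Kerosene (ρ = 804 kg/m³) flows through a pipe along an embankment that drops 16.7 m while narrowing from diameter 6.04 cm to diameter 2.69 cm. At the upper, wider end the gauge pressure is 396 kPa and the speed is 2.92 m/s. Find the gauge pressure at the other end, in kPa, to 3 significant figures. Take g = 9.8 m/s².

444 kPa

Mass conservation (A₁v₁ = A₂v₂) gives v₂ = 2.92 × 28.7/5.68 = 14.7 m/s.
Applying Bernoulli between the two ends and solving for P₂: P₂ = P₁ + ½ρ(v₁² − v₂²) − ρgΔh.
P₂ = 396000 + ½·804·(2.92² − 14.7²) − 804·9.8·(−16.7) = 396000 + (-83700) − (-132000) = 444000 Pa.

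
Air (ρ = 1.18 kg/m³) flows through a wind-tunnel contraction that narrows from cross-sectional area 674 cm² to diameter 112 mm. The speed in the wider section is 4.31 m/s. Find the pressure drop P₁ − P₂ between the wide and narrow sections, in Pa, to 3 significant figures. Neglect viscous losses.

Continuity gives A₁v₁ = A₂v₂, so v₂ = (674 cm²)/(98.5 cm²) × 4.31 m/s = 29.5 m/s.
Bernoulli (h₁ = h₂): P₁ − P₂ = ½ρ(v₂² − v₁²).
P₁ − P₂ = ½·1.18·(29.5² − 4.31²) = ½·1.18·851 = 502 Pa.

502 Pa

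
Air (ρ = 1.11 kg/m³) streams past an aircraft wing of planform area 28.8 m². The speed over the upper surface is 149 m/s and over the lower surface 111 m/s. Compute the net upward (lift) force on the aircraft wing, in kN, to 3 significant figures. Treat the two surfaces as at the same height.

With equal heights on the two surfaces, Bernoulli gives P_lower − P_upper = ½ρ(v_upper² − v_lower²).
ΔP = ½·1.11·(149² − 111²) = 5480 Pa.
Lift = ΔP · A = 5480 × 28.8 = 158000 N.

F ≈ 158 kN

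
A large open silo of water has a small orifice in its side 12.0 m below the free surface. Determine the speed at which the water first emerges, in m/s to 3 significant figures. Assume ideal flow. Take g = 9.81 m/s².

v = 15.3 m/s

Bernoulli from surface to hole (P equal, v_surface ≈ 0): v = √(2gh) = √(2×9.81×12.0) = 15.3 m/s.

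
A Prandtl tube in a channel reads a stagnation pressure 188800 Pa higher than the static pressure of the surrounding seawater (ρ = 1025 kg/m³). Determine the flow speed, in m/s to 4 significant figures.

Bernoulli between the free stream and the stagnation point: ½ρv² = P_stag − P_static.
v = √(2ΔP/ρ) = √(2·188800/1025) = 19.19 m/s.

v ≈ 19.19 m/s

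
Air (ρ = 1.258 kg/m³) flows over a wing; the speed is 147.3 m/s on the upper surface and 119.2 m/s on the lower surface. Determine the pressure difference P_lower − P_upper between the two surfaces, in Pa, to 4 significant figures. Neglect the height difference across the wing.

Bernoulli (same height): P_lower − P_upper = ½ρ(v_upper² − v_lower²).
ΔP = ½·1.258·(147.3² − 119.2²) = 4710 Pa.

4710 Pa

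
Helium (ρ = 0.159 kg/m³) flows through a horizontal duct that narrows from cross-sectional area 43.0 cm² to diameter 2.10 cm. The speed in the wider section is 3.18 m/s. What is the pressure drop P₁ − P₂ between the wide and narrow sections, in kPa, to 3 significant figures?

ΔP ≈ 0.123 kPa

By continuity, v₂ = v₁·A₁/A₂ = 3.18·(43.0/3.46) = 39.5 m/s.
With no height change, Bernoulli's equation is P₁ + ½ρv₁² = P₂ + ½ρv₂².
P₁ − P₂ = ½·0.159·(39.5² − 3.18²) = ½·0.159·1550 = 123 Pa.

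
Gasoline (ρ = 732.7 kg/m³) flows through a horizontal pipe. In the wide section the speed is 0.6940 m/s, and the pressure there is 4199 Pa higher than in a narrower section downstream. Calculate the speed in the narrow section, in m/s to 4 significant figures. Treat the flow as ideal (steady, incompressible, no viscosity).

With h₁ = h₂, rearranging Bernoulli gives v₂ = √(v₁² + 2ΔP/ρ).
v₂ = √(0.6940² + 2·4199/732.7) = √(0.4816 + 11.46) = 3.456 m/s.

v₂ = 3.456 m/s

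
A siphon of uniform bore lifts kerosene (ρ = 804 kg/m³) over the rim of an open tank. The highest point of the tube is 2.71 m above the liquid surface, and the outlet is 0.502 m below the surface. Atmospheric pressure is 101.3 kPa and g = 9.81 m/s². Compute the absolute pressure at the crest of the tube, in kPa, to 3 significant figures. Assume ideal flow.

The outlet speed comes from Torricelli: v = √(2g·0.502) = 3.14 m/s.
With constant cross-section the crest speed equals v; applying Bernoulli from the surface up to the crest, P_top = P_atm − ½ρv² − ρg·h_top.
P_top = 101300 − ½·804·3.14² − 804·9.81·2.71 = 76000 Pa.

P_top ≈ 76.0 kPa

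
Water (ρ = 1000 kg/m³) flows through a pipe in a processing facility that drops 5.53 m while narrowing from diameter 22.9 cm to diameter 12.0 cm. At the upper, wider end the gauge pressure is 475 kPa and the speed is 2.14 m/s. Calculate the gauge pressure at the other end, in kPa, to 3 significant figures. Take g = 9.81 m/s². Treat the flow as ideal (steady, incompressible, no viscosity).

The volume flow rate is constant, so v₂ = (A₁/A₂)v₁ = (412/113)·2.14 = 7.79 m/s.
Bernoulli: P₁ + ½ρv₁² + ρg h₁ = P₂ + ½ρv₂² + ρg h₂, so P₂ = P₁ + ½ρ(v₁² − v₂²) − ρg(h₂ − h₁).
P₂ = 475000 + ½·1000·(2.14² − 7.79²) − 1000·9.81·(−5.53) = 475000 + (-28100) − (-54200) = 501000 Pa.

P₂ = 501 kPa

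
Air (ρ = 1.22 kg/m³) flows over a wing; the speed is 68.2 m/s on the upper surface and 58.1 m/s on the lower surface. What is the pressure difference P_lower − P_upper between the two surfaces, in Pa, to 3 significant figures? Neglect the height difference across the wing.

ΔP = 778 Pa

With negligible Δh, P + ½ρv² is constant, so P_low − P_up = ½ρ(v_up² − v_low²).
ΔP = ½·1.22·(68.2² − 58.1²) = 778 Pa.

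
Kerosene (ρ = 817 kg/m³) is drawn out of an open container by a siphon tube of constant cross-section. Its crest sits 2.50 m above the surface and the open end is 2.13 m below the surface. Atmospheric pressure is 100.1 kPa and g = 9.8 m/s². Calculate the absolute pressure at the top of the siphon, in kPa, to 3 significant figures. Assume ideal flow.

From the surface to the outlet (both open to atmosphere, surface at rest): v = √(2g·h_out) = √(2·9.8·2.13) = 6.46 m/s.
Continuity keeps v the same throughout the tube; from surface to crest, P_atm + 0 = P_top + ½ρv² + ρg·h_top.
P_top = 100100 − ½·817·6.46² − 817·9.8·2.50 = 63000 Pa.

P_top ≈ 63.0 kPa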